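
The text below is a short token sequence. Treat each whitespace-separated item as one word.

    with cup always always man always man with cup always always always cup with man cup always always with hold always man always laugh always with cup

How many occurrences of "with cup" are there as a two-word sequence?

3

Scanning the 26 overlapping bigram windows for "with cup":
  position 1–2: with cup
  position 8–9: with cup
  position 26–27: with cup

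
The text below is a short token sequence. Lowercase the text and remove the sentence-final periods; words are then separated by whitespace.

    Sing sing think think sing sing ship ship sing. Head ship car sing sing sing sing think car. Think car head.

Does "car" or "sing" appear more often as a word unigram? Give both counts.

"sing" (9 vs 3)

"car": 3 occurrences
"sing": 9 occurrences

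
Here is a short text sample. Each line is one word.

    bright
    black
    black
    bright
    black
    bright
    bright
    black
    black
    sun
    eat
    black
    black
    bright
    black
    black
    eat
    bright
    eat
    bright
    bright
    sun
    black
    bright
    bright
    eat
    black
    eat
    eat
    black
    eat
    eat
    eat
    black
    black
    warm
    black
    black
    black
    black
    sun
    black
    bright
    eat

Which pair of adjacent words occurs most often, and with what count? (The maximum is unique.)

Bigram frequencies (highest first):
  black black: 8
  black bright: 5
  bright black: 4
  eat black: 4
  bright bright: 3
  black eat: 3
  … (9 more, each ≤ 3)

"black black", 8 times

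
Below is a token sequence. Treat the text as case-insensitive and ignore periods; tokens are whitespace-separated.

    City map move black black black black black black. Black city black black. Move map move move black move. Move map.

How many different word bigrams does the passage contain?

9

21 tokens → 20 bigram windows in total.
Repeated bigrams (each contributes count−1 duplicates):
  black black: 7
  black move: 2
  map move: 2
  move black: 2
  move map: 2
  move move: 2
11 duplicate windows → 20 − 11 = 9 distinct.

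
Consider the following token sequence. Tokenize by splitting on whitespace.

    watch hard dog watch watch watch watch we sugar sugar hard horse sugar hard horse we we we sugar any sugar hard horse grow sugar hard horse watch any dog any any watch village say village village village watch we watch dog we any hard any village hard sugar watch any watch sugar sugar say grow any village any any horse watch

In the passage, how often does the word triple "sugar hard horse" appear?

Scanning the 60 overlapping trigram windows for "sugar hard horse":
  position 10–12: sugar hard horse
  position 13–15: sugar hard horse
  position 21–23: sugar hard horse
  position 25–27: sugar hard horse

4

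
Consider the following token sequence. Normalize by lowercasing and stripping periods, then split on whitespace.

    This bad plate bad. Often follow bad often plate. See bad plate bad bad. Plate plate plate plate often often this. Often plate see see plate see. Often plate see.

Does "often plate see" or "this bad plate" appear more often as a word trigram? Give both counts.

"often plate see": 3 occurrences
"this bad plate": 1 occurrence

"often plate see" (3 vs 1)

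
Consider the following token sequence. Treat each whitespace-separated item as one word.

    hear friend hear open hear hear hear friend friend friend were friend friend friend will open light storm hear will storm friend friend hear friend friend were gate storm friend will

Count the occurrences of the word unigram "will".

3

Scanning the 31 tokens for "will":
  position 15: will
  position 20: will
  position 31: will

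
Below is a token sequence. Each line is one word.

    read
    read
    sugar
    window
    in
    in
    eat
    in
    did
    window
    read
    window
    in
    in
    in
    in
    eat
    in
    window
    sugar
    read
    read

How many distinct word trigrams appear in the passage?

22 tokens → 20 trigram windows in total.
Repeated trigrams (each contributes count−1 duplicates):
  in eat in: 2
  in in eat: 2
  in in in: 2
  window in in: 2
4 duplicate windows → 20 − 4 = 16 distinct.

16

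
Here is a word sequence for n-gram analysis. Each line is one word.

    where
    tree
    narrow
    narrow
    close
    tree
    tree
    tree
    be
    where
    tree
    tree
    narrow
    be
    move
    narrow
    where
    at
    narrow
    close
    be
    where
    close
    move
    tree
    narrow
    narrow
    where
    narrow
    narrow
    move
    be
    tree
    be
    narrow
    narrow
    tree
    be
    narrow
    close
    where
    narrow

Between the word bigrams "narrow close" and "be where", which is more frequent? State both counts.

"narrow close" (3 vs 2)

"narrow close": 3 occurrences
"be where": 2 occurrences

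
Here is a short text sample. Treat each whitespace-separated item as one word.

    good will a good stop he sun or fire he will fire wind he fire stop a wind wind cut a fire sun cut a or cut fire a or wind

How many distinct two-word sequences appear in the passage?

28

31 tokens → 30 bigram windows in total.
Repeated bigrams (each contributes count−1 duplicates):
  a or: 2
  cut a: 2
2 duplicate windows → 30 − 2 = 28 distinct.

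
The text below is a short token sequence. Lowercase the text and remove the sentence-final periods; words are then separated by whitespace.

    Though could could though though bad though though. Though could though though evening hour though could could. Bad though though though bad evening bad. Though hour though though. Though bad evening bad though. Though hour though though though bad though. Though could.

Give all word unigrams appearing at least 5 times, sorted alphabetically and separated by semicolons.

Unigram counts meeting the condition (at least 5 times):
  bad: 7
  could: 6
  though: 23

bad; could; though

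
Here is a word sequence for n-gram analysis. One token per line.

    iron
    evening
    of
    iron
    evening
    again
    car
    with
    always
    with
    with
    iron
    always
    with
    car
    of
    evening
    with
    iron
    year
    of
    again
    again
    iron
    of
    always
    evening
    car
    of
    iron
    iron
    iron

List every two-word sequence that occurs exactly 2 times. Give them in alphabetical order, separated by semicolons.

always with; car of; iron evening; iron iron; of iron; with iron

Bigram counts meeting the condition (exactly 2 times):
  always with: 2
  car of: 2
  iron evening: 2
  iron iron: 2
  of iron: 2
  with iron: 2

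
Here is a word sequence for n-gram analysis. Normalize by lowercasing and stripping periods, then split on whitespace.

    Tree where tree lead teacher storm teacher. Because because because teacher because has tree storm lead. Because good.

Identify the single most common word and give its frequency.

"because", 5 times

Unigram frequencies (highest first):
  because: 5
  tree: 3
  teacher: 3
  lead: 2
  storm: 2
  where: 1
  … (2 more, each ≤ 1)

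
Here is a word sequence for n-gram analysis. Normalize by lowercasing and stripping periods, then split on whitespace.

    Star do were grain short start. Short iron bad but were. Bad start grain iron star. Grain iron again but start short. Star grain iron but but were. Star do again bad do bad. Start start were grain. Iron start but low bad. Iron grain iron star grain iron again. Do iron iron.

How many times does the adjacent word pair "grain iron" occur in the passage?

Scanning the 52 overlapping bigram windows for "grain iron":
  position 14–15: grain iron
  position 17–18: grain iron
  position 24–25: grain iron
  position 38–39: grain iron
  position 45–46: grain iron
  position 48–49: grain iron

6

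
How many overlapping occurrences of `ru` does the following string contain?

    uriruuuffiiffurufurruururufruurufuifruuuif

8

Sliding a length-2 window over the 42 characters (41 positions):
  position 4–5: ru
  position 15–16: ru
  position 20–21: ru
  position 23–24: ru
  position 25–26: ru
  position 28–29: ru
  position 31–32: ru
  position 37–38: ru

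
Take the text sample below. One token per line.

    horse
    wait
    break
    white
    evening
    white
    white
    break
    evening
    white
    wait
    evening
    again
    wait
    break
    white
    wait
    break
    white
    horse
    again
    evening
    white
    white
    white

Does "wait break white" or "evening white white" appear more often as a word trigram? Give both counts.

"wait break white": 3 occurrences
"evening white white": 2 occurrences

"wait break white" (3 vs 2)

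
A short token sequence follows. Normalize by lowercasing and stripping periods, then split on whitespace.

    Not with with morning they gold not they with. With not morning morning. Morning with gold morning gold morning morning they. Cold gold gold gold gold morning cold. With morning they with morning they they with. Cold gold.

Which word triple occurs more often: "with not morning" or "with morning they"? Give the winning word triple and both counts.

"with not morning": 1 occurrence
"with morning they": 3 occurrences

"with morning they" (3 vs 1)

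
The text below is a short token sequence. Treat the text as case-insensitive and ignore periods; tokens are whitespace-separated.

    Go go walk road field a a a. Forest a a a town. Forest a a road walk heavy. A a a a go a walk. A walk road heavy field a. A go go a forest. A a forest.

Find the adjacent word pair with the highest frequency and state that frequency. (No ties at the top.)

Bigram frequencies (highest first):
  a a: 10
  a forest: 3
  forest a: 3
  go go: 2
  walk road: 2
  field a: 2
  … (14 more, each ≤ 2)

"a a", 10 times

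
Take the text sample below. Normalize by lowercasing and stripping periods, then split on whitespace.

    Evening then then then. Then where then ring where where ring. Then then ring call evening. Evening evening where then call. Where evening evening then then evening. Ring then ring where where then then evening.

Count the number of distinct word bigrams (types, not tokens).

18

35 tokens → 34 bigram windows in total.
Repeated bigrams (each contributes count−1 duplicates):
  then then: 6
  evening evening: 3
  then ring: 3
  where then: 3
  evening then: 2
  ring then: 2
  ring where: 2
  then evening: 2
  … (1 more repeated)
16 duplicate windows → 34 − 16 = 18 distinct.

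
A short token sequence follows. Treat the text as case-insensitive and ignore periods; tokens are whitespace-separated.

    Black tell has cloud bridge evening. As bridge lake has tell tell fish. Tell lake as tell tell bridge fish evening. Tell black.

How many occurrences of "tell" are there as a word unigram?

Scanning the 23 tokens for "tell":
  position 2: tell
  position 11: tell
  position 12: tell
  position 14: tell
  position 17: tell
  position 18: tell
  position 22: tell

7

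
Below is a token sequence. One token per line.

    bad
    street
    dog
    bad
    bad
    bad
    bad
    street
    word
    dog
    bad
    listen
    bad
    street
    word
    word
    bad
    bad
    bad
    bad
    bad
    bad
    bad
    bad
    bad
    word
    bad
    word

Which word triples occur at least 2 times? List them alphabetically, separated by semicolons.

Trigram counts meeting the condition (at least 2 times):
  bad bad bad: 9
  bad street word: 2

bad bad bad; bad street word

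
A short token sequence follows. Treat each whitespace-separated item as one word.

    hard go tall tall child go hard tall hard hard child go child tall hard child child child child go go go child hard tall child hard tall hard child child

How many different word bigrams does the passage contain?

15

31 tokens → 30 bigram windows in total.
Repeated bigrams (each contributes count−1 duplicates):
  child child: 4
  child go: 3
  hard child: 3
  hard tall: 3
  tall hard: 3
  child hard: 2
  go child: 2
  go go: 2
  … (1 more repeated)
15 duplicate windows → 30 − 15 = 15 distinct.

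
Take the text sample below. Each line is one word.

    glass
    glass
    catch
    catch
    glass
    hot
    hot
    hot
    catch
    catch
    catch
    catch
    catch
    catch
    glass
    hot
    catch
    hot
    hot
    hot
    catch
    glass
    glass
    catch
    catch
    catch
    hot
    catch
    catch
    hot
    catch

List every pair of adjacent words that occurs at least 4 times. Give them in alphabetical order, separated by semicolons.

Bigram counts meeting the condition (at least 4 times):
  catch catch: 9
  hot catch: 5
  hot hot: 4

catch catch; hot catch; hot hot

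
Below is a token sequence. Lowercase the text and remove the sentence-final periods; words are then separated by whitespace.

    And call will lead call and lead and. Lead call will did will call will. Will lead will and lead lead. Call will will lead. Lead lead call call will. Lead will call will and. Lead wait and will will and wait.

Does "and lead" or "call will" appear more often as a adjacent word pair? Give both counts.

"and lead": 4 occurrences
"call will": 6 occurrences

"call will" (6 vs 4)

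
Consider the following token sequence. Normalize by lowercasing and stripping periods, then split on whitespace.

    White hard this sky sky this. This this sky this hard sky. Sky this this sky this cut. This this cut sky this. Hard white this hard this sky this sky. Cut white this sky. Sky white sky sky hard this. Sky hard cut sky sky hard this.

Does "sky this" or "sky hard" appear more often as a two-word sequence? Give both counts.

"sky this": 6 occurrences
"sky hard": 3 occurrences

"sky this" (6 vs 3)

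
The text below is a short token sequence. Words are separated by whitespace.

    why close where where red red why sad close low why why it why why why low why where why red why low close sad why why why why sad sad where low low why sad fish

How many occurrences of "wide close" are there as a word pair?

0

Scanning the 36 overlapping bigram windows for "wide close":
  (none found)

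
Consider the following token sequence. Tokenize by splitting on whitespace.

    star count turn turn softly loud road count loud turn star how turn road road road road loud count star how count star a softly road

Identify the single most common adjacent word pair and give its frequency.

"road road", 3 times

Bigram frequencies (highest first):
  road road: 3
  star how: 2
  count star: 2
  star count: 1
  count turn: 1
  turn turn: 1
  … (15 more, each ≤ 1)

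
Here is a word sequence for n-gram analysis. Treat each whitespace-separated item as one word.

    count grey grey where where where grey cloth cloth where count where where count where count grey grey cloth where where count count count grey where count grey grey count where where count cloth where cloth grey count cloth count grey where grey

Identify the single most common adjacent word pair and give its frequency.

"where count", 6 times

Bigram frequencies (highest first):
  where count: 6
  count grey: 5
  where where: 5
  grey grey: 3
  grey where: 3
  cloth where: 3
  … (10 more, each ≤ 3)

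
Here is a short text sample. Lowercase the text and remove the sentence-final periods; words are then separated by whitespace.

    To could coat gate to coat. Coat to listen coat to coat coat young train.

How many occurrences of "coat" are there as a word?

6

Scanning the 15 tokens for "coat":
  position 3: coat
  position 6: coat
  position 7: coat
  position 10: coat
  position 12: coat
  position 13: coat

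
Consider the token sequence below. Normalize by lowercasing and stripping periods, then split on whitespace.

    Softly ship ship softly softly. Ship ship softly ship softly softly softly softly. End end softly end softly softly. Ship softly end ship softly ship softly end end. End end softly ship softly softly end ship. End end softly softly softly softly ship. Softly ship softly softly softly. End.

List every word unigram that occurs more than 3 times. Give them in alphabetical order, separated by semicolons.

Unigram counts meeting the condition (more than 3 times):
  end: 12
  ship: 12
  softly: 25

end; ship; softly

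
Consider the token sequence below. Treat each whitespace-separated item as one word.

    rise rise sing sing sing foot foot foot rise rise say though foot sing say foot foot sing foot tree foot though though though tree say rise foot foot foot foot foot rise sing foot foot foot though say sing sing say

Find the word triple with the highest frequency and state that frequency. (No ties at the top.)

Trigram frequencies (highest first):
  foot foot foot: 5
  sing foot foot: 2
  foot foot rise: 2
  rise rise sing: 1
  rise sing sing: 1
  sing sing sing: 1
  … (28 more, each ≤ 1)

"foot foot foot", 5 times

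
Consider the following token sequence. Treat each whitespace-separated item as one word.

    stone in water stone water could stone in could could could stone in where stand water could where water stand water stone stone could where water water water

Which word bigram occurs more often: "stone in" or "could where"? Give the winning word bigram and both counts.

"stone in": 3 occurrences
"could where": 2 occurrences

"stone in" (3 vs 2)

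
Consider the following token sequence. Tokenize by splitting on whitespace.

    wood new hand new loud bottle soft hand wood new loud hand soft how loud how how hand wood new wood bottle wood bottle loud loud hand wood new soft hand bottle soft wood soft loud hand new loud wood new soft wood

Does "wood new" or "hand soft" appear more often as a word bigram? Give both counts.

"wood new": 5 occurrences
"hand soft": 1 occurrence

"wood new" (5 vs 1)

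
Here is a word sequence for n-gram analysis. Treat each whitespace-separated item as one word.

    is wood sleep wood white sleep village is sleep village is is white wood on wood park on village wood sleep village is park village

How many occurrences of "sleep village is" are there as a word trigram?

3

Scanning the 23 overlapping trigram windows for "sleep village is":
  position 6–8: sleep village is
  position 9–11: sleep village is
  position 21–23: sleep village is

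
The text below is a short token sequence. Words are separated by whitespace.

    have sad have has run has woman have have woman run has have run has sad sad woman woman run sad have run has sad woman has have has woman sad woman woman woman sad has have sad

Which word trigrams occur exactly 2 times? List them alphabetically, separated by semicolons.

have run has; run has sad; sad woman woman

Trigram counts meeting the condition (exactly 2 times):
  have run has: 2
  run has sad: 2
  sad woman woman: 2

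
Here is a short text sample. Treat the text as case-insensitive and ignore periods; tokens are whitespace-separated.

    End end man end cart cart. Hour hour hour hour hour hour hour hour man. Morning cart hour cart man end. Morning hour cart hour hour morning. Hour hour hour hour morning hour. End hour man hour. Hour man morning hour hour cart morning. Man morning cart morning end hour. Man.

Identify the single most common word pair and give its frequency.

Bigram frequencies (highest first):
  hour hour: 13
  hour man: 4
  morning hour: 4
  cart hour: 3
  man morning: 3
  hour cart: 3
  … (15 more, each ≤ 2)

"hour hour", 13 times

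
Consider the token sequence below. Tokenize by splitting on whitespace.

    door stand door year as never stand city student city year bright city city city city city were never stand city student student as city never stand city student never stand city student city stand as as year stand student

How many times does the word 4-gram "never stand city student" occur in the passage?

4

Scanning the 37 overlapping 4-gram windows for "never stand city student":
  position 6–9: never stand city student
  position 19–22: never stand city student
  position 26–29: never stand city student
  position 30–33: never stand city student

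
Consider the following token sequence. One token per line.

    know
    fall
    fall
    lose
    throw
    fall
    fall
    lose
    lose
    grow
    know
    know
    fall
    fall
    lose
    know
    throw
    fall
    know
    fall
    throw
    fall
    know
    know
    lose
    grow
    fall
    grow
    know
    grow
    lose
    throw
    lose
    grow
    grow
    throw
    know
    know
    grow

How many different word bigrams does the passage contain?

39 tokens → 38 bigram windows in total.
Repeated bigrams (each contributes count−1 duplicates):
  fall fall: 3
  fall lose: 3
  know fall: 3
  know know: 3
  lose grow: 3
  throw fall: 3
  fall know: 2
  grow know: 2
  … (2 more repeated)
16 duplicate windows → 38 − 16 = 22 distinct.

22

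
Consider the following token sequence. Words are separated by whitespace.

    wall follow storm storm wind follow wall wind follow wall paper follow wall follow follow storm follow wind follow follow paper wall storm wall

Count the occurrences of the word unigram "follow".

9

Scanning the 24 tokens for "follow":
  position 2: follow
  position 6: follow
  position 9: follow
  position 12: follow
  position 14: follow
  position 15: follow
  position 17: follow
  position 19: follow
  position 20: follow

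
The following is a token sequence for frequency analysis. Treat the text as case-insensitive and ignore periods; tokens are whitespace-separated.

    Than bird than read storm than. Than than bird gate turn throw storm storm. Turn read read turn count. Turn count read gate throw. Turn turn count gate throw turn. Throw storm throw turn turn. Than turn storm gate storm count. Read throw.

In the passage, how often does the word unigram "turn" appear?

10

Scanning the 43 tokens for "turn":
  position 11: turn
  position 15: turn
  position 18: turn
  position 20: turn
  position 25: turn
  position 26: turn
  position 30: turn
  position 34: turn
  position 35: turn
  position 37: turn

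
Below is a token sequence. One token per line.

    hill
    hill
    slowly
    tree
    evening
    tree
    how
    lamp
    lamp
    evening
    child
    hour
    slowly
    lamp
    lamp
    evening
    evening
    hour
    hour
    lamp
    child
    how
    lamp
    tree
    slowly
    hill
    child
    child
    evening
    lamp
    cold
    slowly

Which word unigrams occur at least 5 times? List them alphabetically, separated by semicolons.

Unigram counts meeting the condition (at least 5 times):
  evening: 5
  lamp: 7

evening; lamp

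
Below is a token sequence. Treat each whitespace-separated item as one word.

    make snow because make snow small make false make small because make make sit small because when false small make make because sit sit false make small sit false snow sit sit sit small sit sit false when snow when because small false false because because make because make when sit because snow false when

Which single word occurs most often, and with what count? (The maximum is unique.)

Unigram frequencies (highest first):
  make: 11
  sit: 10
  because: 9
  false: 8
  small: 7
  snow: 5
  … (1 more, each ≤ 5)

"make", 11 times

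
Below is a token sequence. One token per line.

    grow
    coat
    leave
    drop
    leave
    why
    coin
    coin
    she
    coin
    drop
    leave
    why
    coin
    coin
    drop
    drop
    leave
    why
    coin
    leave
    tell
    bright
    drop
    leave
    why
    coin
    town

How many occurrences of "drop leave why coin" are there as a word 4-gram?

Scanning the 25 overlapping 4-gram windows for "drop leave why coin":
  position 4–7: drop leave why coin
  position 11–14: drop leave why coin
  position 17–20: drop leave why coin
  position 24–27: drop leave why coin

4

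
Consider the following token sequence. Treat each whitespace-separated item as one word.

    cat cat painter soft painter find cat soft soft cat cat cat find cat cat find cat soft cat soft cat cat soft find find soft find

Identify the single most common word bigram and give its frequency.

"cat cat", 5 times

Bigram frequencies (highest first):
  cat cat: 5
  cat soft: 4
  find cat: 3
  soft cat: 3
  cat find: 2
  soft find: 2
  … (7 more, each ≤ 1)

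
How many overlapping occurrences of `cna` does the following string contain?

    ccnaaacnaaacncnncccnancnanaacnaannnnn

5

Sliding a length-3 window over the 37 characters (35 positions):
  position 2–4: cna
  position 7–9: cna
  position 19–21: cna
  position 23–25: cna
  position 29–31: cna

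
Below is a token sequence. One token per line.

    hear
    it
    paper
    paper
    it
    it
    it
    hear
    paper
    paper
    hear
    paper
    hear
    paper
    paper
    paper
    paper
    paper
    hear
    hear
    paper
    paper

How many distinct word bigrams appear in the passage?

9

22 tokens → 21 bigram windows in total.
Repeated bigrams (each contributes count−1 duplicates):
  paper paper: 7
  hear paper: 4
  paper hear: 3
  it it: 2
12 duplicate windows → 21 − 12 = 9 distinct.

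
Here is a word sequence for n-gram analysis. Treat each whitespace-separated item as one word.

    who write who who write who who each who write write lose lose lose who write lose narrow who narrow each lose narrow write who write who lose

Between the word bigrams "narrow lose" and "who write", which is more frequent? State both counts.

"narrow lose": 0 occurrences
"who write": 5 occurrences

"who write" (5 vs 0)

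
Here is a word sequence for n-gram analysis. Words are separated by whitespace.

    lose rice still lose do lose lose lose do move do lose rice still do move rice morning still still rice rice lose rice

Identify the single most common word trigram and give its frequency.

"lose rice still", 2 times

Trigram frequencies (highest first):
  lose rice still: 2
  rice still lose: 1
  still lose do: 1
  lose do lose: 1
  do lose lose: 1
  lose lose lose: 1
  … (15 more, each ≤ 1)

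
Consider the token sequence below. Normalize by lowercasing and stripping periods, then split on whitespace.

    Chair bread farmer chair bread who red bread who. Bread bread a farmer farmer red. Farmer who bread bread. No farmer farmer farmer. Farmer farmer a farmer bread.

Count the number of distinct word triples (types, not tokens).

23

28 tokens → 26 trigram windows in total.
Repeated trigrams (each contributes count−1 duplicates):
  farmer farmer farmer: 3
  who bread bread: 2
3 duplicate windows → 26 − 3 = 23 distinct.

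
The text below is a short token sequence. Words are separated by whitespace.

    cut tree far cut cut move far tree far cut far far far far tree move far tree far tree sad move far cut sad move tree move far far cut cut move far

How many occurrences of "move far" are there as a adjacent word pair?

Scanning the 33 overlapping bigram windows for "move far":
  position 6–7: move far
  position 16–17: move far
  position 22–23: move far
  position 28–29: move far
  position 33–34: move far

5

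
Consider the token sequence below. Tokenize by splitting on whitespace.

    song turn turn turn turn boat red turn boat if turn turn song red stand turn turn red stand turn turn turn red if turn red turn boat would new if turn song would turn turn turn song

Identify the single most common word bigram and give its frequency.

"turn turn", 9 times

Bigram frequencies (highest first):
  turn turn: 9
  turn boat: 3
  if turn: 3
  turn song: 3
  turn red: 3
  red turn: 2
  … (12 more, each ≤ 2)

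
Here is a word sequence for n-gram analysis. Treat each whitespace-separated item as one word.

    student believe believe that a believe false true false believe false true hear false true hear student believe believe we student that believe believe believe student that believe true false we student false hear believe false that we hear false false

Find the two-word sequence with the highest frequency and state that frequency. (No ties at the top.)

Bigram frequencies (highest first):
  believe believe: 4
  believe false: 3
  false true: 3
  student believe: 2
  true false: 2
  true hear: 2
  … (20 more, each ≤ 2)

"believe believe", 4 times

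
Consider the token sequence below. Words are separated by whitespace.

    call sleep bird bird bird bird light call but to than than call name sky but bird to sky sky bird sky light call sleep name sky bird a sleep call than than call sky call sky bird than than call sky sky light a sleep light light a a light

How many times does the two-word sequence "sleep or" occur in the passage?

Scanning the 50 overlapping bigram windows for "sleep or":
  (none found)

0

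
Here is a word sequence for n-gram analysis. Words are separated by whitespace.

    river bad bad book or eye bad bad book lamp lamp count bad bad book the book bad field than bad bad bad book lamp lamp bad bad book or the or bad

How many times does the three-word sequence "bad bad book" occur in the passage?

5

Scanning the 31 overlapping trigram windows for "bad bad book":
  position 2–4: bad bad book
  position 7–9: bad bad book
  position 13–15: bad bad book
  position 22–24: bad bad book
  position 27–29: bad bad book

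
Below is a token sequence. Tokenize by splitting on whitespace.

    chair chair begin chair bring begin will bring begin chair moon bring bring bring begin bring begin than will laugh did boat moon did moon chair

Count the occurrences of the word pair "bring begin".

4

Scanning the 25 overlapping bigram windows for "bring begin":
  position 5–6: bring begin
  position 8–9: bring begin
  position 14–15: bring begin
  position 16–17: bring begin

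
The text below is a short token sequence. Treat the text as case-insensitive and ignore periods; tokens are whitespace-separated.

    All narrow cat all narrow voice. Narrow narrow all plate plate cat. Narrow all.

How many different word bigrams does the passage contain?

14 tokens → 13 bigram windows in total.
Repeated bigrams (each contributes count−1 duplicates):
  all narrow: 2
  narrow all: 2
2 duplicate windows → 13 − 2 = 11 distinct.

11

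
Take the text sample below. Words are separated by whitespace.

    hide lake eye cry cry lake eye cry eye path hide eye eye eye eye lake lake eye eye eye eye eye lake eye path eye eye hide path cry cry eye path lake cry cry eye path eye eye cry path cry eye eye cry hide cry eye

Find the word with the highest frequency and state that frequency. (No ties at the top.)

"eye", 22 times

Unigram frequencies (highest first):
  eye: 22
  cry: 11
  lake: 6
  path: 6
  hide: 4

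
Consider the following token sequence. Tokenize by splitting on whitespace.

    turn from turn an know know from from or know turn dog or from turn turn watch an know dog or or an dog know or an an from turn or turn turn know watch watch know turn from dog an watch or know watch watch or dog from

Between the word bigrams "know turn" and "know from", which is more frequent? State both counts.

"know turn": 2 occurrences
"know from": 1 occurrence

"know turn" (2 vs 1)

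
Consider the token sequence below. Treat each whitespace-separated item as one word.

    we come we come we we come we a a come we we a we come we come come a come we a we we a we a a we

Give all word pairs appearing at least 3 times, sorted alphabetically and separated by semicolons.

a we; come we; we a; we come; we we

Bigram counts meeting the condition (at least 3 times):
  a we: 4
  come we: 6
  we a: 5
  we come: 5
  we we: 3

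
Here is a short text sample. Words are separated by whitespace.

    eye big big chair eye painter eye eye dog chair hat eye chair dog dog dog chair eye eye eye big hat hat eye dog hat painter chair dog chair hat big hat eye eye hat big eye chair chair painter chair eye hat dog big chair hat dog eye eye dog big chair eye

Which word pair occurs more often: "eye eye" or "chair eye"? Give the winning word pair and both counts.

"eye eye": 5 occurrences
"chair eye": 4 occurrences

"eye eye" (5 vs 4)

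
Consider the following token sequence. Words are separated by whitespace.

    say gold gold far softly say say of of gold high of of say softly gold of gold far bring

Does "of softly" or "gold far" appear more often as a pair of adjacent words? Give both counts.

"of softly": 0 occurrences
"gold far": 2 occurrences

"gold far" (2 vs 0)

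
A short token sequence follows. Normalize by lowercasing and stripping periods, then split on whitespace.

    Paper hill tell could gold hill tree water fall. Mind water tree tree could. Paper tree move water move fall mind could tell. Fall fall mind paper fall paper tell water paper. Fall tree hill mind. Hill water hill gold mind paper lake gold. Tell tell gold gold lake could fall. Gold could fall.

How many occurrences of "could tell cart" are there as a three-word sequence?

0

Scanning the 52 overlapping trigram windows for "could tell cart":
  (none found)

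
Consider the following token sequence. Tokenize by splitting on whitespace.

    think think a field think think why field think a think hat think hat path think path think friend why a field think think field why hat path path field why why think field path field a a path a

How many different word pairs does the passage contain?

27

40 tokens → 39 bigram windows in total.
Repeated bigrams (each contributes count−1 duplicates):
  field think: 3
  think think: 3
  a field: 2
  field why: 2
  hat path: 2
  path field: 2
  path think: 2
  think a: 2
  … (2 more repeated)
12 duplicate windows → 39 − 12 = 27 distinct.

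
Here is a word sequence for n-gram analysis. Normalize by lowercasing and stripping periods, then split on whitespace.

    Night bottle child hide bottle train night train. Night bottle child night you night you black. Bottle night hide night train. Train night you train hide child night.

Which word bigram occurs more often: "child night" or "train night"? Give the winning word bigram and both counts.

"child night": 2 occurrences
"train night": 3 occurrences

"train night" (3 vs 2)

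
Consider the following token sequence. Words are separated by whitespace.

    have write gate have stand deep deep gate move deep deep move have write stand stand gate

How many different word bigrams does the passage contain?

14

17 tokens → 16 bigram windows in total.
Repeated bigrams (each contributes count−1 duplicates):
  deep deep: 2
  have write: 2
2 duplicate windows → 16 − 2 = 14 distinct.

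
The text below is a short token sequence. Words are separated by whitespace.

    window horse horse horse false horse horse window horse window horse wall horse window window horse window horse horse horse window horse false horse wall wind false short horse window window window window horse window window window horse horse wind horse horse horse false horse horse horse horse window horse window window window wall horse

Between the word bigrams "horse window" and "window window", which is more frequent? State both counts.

"horse window" (9 vs 8)

"horse window": 9 occurrences
"window window": 8 occurrences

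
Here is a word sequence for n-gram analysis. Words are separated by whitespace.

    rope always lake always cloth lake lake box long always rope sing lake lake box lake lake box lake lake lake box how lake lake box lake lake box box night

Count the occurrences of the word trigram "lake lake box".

6

Scanning the 29 overlapping trigram windows for "lake lake box":
  position 6–8: lake lake box
  position 13–15: lake lake box
  position 16–18: lake lake box
  position 20–22: lake lake box
  position 24–26: lake lake box
  position 27–29: lake lake box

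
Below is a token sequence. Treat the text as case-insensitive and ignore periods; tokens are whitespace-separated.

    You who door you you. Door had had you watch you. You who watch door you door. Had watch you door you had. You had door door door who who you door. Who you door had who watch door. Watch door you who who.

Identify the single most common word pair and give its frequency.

"you door", 5 times

Bigram frequencies (highest first):
  you door: 5
  door you: 4
  you who: 3
  door had: 3
  watch door: 3
  you you: 2
  … (15 more, each ≤ 2)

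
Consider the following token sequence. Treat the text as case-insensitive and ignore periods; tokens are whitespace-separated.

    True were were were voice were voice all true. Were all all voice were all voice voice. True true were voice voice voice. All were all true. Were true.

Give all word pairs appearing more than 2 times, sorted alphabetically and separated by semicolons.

Bigram counts meeting the condition (more than 2 times):
  true were: 4
  voice voice: 3
  were all: 3
  were voice: 3

true were; voice voice; were all; were voice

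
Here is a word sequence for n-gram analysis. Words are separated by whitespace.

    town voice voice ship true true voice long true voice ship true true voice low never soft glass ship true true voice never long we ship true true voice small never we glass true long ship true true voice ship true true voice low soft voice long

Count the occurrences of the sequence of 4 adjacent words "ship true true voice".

Scanning the 44 overlapping 4-gram windows for "ship true true voice":
  position 4–7: ship true true voice
  position 11–14: ship true true voice
  position 19–22: ship true true voice
  position 26–29: ship true true voice
  position 36–39: ship true true voice
  position 40–43: ship true true voice

6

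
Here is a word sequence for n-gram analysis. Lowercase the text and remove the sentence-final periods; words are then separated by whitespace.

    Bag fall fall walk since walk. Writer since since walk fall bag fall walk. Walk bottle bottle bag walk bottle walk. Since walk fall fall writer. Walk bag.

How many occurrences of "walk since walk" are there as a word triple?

Scanning the 26 overlapping trigram windows for "walk since walk":
  position 4–6: walk since walk
  position 21–23: walk since walk

2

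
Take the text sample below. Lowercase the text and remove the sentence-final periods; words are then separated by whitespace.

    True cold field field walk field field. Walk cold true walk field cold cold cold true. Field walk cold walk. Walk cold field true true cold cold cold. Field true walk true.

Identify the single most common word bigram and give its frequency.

"cold cold", 4 times

Bigram frequencies (highest first):
  cold cold: 4
  cold field: 3
  field walk: 3
  walk cold: 3
  true cold: 2
  field field: 2
  … (10 more, each ≤ 2)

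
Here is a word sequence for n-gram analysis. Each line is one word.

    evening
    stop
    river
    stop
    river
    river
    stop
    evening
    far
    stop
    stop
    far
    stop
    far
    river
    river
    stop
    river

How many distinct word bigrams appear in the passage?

10

18 tokens → 17 bigram windows in total.
Repeated bigrams (each contributes count−1 duplicates):
  river stop: 3
  stop river: 3
  far stop: 2
  river river: 2
  stop far: 2
7 duplicate windows → 17 − 7 = 10 distinct.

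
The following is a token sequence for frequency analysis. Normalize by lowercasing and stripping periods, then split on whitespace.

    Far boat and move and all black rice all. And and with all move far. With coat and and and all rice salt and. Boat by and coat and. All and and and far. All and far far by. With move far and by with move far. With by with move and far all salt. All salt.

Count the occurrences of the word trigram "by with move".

Scanning the 55 overlapping trigram windows for "by with move":
  position 39–41: by with move
  position 44–46: by with move
  position 49–51: by with move

3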